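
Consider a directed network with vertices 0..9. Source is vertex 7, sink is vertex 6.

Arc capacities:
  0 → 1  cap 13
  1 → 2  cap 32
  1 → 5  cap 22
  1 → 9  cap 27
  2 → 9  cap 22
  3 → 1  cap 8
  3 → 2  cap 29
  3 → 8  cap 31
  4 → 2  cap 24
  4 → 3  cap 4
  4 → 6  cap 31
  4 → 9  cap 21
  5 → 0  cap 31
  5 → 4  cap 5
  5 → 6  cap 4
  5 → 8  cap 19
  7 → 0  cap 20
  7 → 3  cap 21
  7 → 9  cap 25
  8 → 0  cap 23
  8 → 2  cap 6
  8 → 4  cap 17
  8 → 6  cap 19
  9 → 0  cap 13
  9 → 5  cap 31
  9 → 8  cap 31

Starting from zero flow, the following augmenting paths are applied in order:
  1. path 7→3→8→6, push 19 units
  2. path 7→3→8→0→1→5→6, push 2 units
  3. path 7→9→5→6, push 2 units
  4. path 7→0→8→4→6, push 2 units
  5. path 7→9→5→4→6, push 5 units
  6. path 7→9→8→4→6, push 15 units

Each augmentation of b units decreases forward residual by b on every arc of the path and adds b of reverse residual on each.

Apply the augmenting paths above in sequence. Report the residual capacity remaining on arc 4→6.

after path 1 (7→3→8→6, push 19): res(4,6)=31
after path 2 (7→3→8→0→1→5→6, push 2): res(4,6)=31
after path 3 (7→9→5→6, push 2): res(4,6)=31
after path 4 (7→0→8→4→6, push 2): res(4,6)=29
after path 5 (7→9→5→4→6, push 5): res(4,6)=24
after path 6 (7→9→8→4→6, push 15): res(4,6)=9

Residual capacity of (4,6): 9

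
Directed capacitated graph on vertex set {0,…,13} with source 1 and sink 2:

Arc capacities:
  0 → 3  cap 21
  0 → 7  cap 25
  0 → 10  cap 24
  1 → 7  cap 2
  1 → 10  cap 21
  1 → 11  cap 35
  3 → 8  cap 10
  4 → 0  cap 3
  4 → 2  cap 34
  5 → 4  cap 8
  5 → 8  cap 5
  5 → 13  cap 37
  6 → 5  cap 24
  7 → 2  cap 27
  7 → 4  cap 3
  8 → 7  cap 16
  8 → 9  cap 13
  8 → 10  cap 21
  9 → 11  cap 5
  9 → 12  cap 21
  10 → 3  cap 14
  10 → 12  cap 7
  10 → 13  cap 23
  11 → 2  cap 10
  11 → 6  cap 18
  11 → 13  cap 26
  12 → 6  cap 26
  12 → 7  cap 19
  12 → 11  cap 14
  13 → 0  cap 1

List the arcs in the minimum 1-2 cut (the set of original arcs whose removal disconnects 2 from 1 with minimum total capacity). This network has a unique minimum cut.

Min-cut arcs: {(1,7), (3,8), (5,4), (5,8), (10,12), (11,2), (13,0)} (total capacity 43)

augment #1: 1→7→2 push 2
augment #2: 1→11→2 push 10
augment #3: 1→10→12→7→2 push 7
augment #4: 1→10→3→8→7→2 push 10
augment #5: 1→10→13→0→7→2 push 1
augment #6: 1→11→6→5→4→2 push 8
augment #7: 1→11→6→5→8→7→2 push 5
max flow = 43; residual-reachable set from 1 gives S-side
cut edges (S→T): {(1,7), (3,8), (5,4), (5,8), (10,12), (11,2), (13,0)} total cap 43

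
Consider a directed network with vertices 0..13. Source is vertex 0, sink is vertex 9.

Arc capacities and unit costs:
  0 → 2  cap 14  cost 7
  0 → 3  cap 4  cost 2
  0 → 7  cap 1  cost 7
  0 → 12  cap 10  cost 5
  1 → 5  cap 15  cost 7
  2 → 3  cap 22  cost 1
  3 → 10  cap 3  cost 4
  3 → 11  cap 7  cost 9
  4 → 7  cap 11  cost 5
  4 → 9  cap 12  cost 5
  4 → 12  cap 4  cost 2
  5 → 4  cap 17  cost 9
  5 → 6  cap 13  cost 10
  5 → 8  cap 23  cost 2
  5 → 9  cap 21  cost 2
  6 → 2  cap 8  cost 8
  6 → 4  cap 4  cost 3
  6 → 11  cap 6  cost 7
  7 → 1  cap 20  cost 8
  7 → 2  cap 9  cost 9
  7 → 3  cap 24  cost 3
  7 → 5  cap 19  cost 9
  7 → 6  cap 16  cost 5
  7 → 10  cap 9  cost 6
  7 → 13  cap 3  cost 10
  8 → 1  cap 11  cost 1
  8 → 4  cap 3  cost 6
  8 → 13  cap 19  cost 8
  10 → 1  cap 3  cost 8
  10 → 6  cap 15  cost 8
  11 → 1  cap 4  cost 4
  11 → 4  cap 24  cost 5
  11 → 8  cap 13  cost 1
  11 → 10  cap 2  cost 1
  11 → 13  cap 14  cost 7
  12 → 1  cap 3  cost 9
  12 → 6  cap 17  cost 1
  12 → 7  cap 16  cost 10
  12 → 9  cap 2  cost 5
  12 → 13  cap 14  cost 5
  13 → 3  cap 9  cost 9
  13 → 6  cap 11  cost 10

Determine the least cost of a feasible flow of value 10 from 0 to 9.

shortest-cost path #1: 0→12→9 push 2 @ unit cost 10 (adds 20)
shortest-cost path #2: 0→12→6→4→9 push 4 @ unit cost 14 (adds 56)
shortest-cost path #3: 0→7→5→9 push 1 @ unit cost 18 (adds 18)
shortest-cost path #4: 0→3→11→4→9 push 3 @ unit cost 21 (adds 63)
total cost = 157

Minimum cost for 10 units: 157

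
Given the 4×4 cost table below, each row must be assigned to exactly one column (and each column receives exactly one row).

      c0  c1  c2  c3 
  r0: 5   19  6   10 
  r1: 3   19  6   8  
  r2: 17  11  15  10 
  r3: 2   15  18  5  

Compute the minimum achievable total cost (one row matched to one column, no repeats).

optimal assignment: row0→col2 (cost 6), row1→col0 (cost 3), row2→col1 (cost 11), row3→col3 (cost 5)
total = 6 + 3 + 11 + 5 = 25

Minimum assignment cost: 25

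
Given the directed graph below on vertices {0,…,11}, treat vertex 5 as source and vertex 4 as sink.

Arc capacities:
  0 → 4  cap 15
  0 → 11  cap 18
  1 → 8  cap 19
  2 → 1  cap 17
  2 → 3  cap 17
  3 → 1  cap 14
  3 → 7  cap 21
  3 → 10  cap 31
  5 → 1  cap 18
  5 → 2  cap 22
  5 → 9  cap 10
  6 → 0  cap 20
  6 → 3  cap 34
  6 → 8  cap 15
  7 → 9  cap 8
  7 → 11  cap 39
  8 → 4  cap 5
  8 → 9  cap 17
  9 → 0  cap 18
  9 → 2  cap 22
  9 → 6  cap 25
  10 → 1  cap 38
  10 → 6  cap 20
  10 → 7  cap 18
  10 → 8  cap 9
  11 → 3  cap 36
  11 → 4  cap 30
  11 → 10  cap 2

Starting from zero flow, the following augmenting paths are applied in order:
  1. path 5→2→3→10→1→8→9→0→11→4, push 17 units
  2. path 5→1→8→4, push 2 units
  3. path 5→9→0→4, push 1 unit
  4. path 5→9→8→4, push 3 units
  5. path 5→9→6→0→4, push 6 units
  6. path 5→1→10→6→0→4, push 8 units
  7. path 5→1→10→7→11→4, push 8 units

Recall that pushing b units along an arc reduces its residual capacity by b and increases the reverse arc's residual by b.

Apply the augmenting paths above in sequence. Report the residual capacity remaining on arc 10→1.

Residual capacity of (10,1): 37

after path 1 (5→2→3→10→1→8→9→0→11→4, push 17): res(10,1)=21
after path 2 (5→1→8→4, push 2): res(10,1)=21
after path 3 (5→9→0→4, push 1): res(10,1)=21
after path 4 (5→9→8→4, push 3): res(10,1)=21
after path 5 (5→9→6→0→4, push 6): res(10,1)=21
after path 6 (5→1→10→6→0→4, push 8): res(10,1)=29
after path 7 (5→1→10→7→11→4, push 8): res(10,1)=37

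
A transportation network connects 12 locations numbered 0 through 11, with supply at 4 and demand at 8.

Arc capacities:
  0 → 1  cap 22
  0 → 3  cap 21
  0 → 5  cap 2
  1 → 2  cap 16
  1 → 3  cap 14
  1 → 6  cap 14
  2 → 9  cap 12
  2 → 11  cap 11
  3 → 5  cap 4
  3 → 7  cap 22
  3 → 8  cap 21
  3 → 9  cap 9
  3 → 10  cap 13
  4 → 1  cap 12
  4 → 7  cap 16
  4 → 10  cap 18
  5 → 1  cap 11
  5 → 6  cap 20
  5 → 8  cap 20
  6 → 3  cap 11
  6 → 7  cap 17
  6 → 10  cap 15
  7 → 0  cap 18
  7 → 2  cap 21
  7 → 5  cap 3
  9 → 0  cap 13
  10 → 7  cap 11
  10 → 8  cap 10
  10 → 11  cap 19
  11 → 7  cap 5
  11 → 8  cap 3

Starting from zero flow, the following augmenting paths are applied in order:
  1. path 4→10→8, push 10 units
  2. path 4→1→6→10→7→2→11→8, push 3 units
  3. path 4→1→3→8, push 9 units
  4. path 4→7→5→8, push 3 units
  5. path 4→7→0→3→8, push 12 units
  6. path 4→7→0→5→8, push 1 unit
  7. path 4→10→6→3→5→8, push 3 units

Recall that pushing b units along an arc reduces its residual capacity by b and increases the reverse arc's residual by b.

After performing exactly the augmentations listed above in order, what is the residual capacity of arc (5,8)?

after path 1 (4→10→8, push 10): res(5,8)=20
after path 2 (4→1→6→10→7→2→11→8, push 3): res(5,8)=20
after path 3 (4→1→3→8, push 9): res(5,8)=20
after path 4 (4→7→5→8, push 3): res(5,8)=17
after path 5 (4→7→0→3→8, push 12): res(5,8)=17
after path 6 (4→7→0→5→8, push 1): res(5,8)=16
after path 7 (4→10→6→3→5→8, push 3): res(5,8)=13

Residual capacity of (5,8): 13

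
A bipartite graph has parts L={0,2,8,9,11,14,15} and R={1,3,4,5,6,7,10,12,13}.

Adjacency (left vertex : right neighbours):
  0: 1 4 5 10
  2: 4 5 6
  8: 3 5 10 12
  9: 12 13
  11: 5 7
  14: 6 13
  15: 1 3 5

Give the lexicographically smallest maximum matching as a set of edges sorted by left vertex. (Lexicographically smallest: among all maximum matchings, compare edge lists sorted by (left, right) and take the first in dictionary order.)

|M| = 7 (so the lex-smallest maximum matching has 7 edges)
process left vertices in ascending order; for each, take the smallest-labelled available neighbour that still permits 7 edges overall, or leave it unmatched if none does
lex-smallest matching: {0-1, 2-4, 8-3, 9-12, 11-7, 14-6, 15-5}

Lex-smallest maximum matching: {(0,1), (2,4), (8,3), (9,12), (11,7), (14,6), (15,5)}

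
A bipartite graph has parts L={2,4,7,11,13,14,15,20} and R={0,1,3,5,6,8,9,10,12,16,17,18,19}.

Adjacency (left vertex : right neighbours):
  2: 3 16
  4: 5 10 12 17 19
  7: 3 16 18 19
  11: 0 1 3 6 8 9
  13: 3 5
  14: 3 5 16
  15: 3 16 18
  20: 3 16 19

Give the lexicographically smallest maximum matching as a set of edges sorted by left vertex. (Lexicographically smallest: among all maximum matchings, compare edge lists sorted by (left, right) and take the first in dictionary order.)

Lex-smallest maximum matching: {(2,3), (4,10), (7,16), (11,0), (13,5), (15,18), (20,19)}

|M| = 7 (so the lex-smallest maximum matching has 7 edges)
process left vertices in ascending order; for each, take the smallest-labelled available neighbour that still permits 7 edges overall, or leave it unmatched if none does
lex-smallest matching: {2-3, 4-10, 7-16, 11-0, 13-5, 15-18, 20-19}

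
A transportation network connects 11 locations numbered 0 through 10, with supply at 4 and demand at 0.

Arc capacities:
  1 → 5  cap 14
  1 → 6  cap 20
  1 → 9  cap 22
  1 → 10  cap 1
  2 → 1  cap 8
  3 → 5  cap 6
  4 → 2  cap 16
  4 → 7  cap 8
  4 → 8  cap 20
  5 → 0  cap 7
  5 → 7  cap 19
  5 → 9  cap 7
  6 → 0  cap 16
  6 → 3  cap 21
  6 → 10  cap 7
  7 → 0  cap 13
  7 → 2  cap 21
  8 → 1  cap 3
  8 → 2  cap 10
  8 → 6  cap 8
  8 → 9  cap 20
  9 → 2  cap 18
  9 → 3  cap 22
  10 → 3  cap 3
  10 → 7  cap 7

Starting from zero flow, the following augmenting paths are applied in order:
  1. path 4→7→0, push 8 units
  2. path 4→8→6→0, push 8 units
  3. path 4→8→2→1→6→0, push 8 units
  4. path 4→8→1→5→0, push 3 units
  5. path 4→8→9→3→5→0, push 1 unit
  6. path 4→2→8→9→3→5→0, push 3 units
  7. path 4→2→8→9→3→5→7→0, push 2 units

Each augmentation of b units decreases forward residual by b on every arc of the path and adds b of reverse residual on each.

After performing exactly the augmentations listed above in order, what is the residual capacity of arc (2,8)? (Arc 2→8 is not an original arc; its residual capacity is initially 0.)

Residual capacity of (2,8): 3

after path 1 (4→7→0, push 8): res(2,8)=0
after path 2 (4→8→6→0, push 8): res(2,8)=0
after path 3 (4→8→2→1→6→0, push 8): res(2,8)=8
after path 4 (4→8→1→5→0, push 3): res(2,8)=8
after path 5 (4→8→9→3→5→0, push 1): res(2,8)=8
after path 6 (4→2→8→9→3→5→0, push 3): res(2,8)=5
after path 7 (4→2→8→9→3→5→7→0, push 2): res(2,8)=3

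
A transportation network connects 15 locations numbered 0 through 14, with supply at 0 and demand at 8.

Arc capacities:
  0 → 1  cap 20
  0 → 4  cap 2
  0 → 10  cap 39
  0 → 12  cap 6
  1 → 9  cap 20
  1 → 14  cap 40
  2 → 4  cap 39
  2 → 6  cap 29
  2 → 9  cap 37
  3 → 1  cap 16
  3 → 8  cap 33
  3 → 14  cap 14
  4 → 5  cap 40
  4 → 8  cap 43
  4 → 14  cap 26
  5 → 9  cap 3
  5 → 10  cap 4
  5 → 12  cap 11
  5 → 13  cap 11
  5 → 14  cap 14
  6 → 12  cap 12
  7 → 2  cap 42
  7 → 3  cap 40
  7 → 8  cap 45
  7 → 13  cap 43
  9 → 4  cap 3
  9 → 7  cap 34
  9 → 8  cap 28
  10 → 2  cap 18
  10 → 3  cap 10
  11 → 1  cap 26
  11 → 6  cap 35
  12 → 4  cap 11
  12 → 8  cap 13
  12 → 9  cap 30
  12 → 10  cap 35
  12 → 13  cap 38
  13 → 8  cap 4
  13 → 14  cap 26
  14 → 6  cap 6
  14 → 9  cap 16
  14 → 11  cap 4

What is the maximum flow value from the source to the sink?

Maximum flow value: 56

augment #1: 0→4→8 bottleneck 2, total now 2
augment #2: 0→12→8 bottleneck 6, total now 8
augment #3: 0→1→9→8 bottleneck 20, total now 28
augment #4: 0→10→3→8 bottleneck 10, total now 38
augment #5: 0→10→2→4→8 bottleneck 18, total now 56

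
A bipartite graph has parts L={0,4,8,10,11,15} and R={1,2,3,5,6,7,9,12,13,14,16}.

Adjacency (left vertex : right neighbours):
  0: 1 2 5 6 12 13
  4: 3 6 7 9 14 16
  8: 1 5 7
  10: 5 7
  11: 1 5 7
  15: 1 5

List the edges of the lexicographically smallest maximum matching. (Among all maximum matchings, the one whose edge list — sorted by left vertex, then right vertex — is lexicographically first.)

Lex-smallest maximum matching: {(0,2), (4,3), (8,1), (10,5), (11,7)}

|M| = 5 (so the lex-smallest maximum matching has 5 edges)
process left vertices in ascending order; for each, take the smallest-labelled available neighbour that still permits 5 edges overall, or leave it unmatched if none does
lex-smallest matching: {0-2, 4-3, 8-1, 10-5, 11-7}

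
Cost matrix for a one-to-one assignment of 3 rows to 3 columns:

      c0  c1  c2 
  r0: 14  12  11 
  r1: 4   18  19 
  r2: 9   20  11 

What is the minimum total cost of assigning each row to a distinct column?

Minimum assignment cost: 27

optimal assignment: row0→col1 (cost 12), row1→col0 (cost 4), row2→col2 (cost 11)
total = 12 + 4 + 11 = 27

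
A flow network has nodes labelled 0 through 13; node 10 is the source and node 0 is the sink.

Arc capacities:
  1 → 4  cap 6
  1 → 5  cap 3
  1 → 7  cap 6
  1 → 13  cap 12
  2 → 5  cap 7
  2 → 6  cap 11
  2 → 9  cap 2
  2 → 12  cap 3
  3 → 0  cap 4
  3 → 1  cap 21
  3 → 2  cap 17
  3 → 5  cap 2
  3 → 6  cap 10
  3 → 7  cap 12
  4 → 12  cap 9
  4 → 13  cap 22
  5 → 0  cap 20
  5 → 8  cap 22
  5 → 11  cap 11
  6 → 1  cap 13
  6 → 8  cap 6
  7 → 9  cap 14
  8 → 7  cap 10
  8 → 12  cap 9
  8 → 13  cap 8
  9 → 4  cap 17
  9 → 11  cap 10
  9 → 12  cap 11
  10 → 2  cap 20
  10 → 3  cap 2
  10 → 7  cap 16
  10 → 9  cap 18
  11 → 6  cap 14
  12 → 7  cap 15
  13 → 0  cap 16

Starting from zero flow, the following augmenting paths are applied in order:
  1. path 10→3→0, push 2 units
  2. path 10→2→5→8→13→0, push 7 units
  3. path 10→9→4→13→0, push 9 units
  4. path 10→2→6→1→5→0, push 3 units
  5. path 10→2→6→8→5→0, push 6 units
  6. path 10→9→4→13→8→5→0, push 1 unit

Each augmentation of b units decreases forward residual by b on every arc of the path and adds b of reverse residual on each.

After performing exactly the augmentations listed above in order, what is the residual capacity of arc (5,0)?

Residual capacity of (5,0): 10

after path 1 (10→3→0, push 2): res(5,0)=20
after path 2 (10→2→5→8→13→0, push 7): res(5,0)=20
after path 3 (10→9→4→13→0, push 9): res(5,0)=20
after path 4 (10→2→6→1→5→0, push 3): res(5,0)=17
after path 5 (10→2→6→8→5→0, push 6): res(5,0)=11
after path 6 (10→9→4→13→8→5→0, push 1): res(5,0)=10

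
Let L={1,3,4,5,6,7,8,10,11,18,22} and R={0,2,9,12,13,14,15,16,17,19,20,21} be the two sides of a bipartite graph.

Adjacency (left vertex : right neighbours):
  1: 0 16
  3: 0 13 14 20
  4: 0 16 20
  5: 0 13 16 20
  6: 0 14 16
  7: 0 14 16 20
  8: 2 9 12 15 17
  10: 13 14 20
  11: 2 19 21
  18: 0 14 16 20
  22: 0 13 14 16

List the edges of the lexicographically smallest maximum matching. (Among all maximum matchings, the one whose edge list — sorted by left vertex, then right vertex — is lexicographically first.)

|M| = 7 (so the lex-smallest maximum matching has 7 edges)
process left vertices in ascending order; for each, take the smallest-labelled available neighbour that still permits 7 edges overall, or leave it unmatched if none does
lex-smallest matching: {1-0, 3-13, 4-16, 5-20, 6-14, 8-2, 11-19}

Lex-smallest maximum matching: {(1,0), (3,13), (4,16), (5,20), (6,14), (8,2), (11,19)}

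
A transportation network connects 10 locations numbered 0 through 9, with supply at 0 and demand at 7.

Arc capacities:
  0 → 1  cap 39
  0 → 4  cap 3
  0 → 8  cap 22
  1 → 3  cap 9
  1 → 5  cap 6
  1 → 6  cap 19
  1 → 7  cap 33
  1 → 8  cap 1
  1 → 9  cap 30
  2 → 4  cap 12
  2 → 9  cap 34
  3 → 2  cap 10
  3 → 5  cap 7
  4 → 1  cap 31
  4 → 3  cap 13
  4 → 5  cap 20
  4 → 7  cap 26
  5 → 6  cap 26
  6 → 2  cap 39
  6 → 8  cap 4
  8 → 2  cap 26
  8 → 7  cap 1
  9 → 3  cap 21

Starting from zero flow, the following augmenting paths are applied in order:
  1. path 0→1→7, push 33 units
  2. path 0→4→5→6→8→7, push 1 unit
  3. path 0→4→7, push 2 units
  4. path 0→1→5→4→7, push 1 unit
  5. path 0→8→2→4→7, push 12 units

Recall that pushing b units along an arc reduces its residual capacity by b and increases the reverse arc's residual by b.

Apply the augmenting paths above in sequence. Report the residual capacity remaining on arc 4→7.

Residual capacity of (4,7): 11

after path 1 (0→1→7, push 33): res(4,7)=26
after path 2 (0→4→5→6→8→7, push 1): res(4,7)=26
after path 3 (0→4→7, push 2): res(4,7)=24
after path 4 (0→1→5→4→7, push 1): res(4,7)=23
after path 5 (0→8→2→4→7, push 12): res(4,7)=11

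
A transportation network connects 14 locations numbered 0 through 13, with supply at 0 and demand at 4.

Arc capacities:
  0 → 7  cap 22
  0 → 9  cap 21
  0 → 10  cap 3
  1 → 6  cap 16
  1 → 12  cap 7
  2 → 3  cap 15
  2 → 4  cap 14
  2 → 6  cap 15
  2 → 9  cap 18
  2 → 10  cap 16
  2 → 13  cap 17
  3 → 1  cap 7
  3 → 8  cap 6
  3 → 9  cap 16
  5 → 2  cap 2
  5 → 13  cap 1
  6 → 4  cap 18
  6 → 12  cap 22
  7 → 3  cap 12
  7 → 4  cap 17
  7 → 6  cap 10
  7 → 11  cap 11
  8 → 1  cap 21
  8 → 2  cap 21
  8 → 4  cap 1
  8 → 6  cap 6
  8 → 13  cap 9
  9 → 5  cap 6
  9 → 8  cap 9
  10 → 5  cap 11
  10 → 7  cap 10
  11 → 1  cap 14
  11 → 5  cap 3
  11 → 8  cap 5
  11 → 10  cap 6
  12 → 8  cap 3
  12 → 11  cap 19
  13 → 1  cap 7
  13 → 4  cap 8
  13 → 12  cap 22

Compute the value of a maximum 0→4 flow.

Maximum flow value: 37

augment #1: 0→7→4 bottleneck 17, total now 17
augment #2: 0→7→6→4 bottleneck 5, total now 22
augment #3: 0→9→8→4 bottleneck 1, total now 23
augment #4: 0→9→5→2→4 bottleneck 2, total now 25
augment #5: 0→9→5→13→4 bottleneck 1, total now 26
augment #6: 0→9→8→2→4 bottleneck 8, total now 34
augment #7: 0→10→7→6→4 bottleneck 3, total now 37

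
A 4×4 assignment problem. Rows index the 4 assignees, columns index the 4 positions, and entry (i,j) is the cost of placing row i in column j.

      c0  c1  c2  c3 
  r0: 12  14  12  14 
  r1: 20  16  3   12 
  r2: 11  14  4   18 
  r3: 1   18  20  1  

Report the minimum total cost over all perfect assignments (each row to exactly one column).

optimal assignment: row0→col1 (cost 14), row1→col2 (cost 3), row2→col0 (cost 11), row3→col3 (cost 1)
total = 14 + 3 + 11 + 1 = 29

Minimum assignment cost: 29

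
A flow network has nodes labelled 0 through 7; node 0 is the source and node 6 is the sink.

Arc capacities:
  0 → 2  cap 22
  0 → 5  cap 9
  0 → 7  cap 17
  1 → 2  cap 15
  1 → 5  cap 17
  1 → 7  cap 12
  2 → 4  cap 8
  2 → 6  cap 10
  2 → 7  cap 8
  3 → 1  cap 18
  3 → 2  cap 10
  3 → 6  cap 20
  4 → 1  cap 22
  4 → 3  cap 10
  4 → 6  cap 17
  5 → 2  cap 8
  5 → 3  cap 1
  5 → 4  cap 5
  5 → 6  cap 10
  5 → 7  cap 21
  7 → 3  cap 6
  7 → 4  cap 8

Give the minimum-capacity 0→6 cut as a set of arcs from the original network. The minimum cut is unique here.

augment #1: 0→2→6 push 10
augment #2: 0→5→6 push 9
augment #3: 0→2→4→6 push 8
augment #4: 0→7→3→6 push 6
augment #5: 0→7→4→6 push 8
max flow = 41; residual-reachable set from 0 gives S-side
cut edges (S→T): {(0,5), (2,4), (2,6), (7,3), (7,4)} total cap 41

Min-cut arcs: {(0,5), (2,4), (2,6), (7,3), (7,4)} (total capacity 41)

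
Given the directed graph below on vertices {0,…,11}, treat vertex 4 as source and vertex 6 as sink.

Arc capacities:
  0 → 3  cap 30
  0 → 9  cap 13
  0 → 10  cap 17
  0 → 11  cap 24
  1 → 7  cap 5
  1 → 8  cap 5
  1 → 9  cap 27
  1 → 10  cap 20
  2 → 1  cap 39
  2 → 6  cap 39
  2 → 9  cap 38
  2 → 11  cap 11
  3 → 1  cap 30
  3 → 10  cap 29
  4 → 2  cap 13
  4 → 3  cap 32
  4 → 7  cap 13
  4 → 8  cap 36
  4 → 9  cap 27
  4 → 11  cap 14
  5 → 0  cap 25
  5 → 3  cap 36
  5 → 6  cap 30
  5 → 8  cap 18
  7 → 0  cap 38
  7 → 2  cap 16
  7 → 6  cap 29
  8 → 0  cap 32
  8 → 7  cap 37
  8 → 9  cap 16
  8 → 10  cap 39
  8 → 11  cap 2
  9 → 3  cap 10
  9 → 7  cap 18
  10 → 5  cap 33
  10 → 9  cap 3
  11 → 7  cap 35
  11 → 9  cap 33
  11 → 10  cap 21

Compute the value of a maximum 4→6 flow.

Maximum flow value: 88

augment #1: 4→2→6 bottleneck 13, total now 13
augment #2: 4→7→6 bottleneck 13, total now 26
augment #3: 4→8→7→6 bottleneck 16, total now 42
augment #4: 4→3→10→5→6 bottleneck 29, total now 71
augment #5: 4→8→7→2→6 bottleneck 16, total now 87
augment #6: 4→8→10→5→6 bottleneck 1, total now 88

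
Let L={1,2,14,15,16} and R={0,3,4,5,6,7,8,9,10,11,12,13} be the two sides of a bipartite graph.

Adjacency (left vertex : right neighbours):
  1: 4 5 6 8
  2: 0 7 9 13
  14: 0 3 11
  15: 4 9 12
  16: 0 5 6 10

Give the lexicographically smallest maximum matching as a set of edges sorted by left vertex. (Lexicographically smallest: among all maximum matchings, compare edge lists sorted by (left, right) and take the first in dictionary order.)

|M| = 5 (so the lex-smallest maximum matching has 5 edges)
process left vertices in ascending order; for each, take the smallest-labelled available neighbour that still permits 5 edges overall, or leave it unmatched if none does
lex-smallest matching: {1-4, 2-0, 14-3, 15-9, 16-5}

Lex-smallest maximum matching: {(1,4), (2,0), (14,3), (15,9), (16,5)}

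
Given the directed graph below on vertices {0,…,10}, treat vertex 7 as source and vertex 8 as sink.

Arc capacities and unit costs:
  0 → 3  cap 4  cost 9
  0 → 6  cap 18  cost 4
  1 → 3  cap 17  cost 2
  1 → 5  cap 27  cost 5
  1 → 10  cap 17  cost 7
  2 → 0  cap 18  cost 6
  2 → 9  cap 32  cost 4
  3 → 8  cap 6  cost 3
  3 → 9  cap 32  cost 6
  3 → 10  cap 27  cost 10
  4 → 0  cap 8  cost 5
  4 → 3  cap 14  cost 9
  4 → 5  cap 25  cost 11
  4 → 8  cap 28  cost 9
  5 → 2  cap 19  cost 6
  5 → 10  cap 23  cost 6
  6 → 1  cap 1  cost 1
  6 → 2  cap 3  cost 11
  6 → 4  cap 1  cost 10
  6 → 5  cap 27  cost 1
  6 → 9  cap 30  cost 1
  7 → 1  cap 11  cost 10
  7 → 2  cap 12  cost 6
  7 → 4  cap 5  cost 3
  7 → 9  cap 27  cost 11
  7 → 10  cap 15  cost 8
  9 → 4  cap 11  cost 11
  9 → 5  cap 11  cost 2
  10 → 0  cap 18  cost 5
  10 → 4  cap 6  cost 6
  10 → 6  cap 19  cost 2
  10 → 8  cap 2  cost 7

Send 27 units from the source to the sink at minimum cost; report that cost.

shortest-cost path #1: 7→4→8 push 5 @ unit cost 12 (adds 60)
shortest-cost path #2: 7→10→8 push 2 @ unit cost 15 (adds 30)
shortest-cost path #3: 7→1→3→8 push 6 @ unit cost 15 (adds 90)
shortest-cost path #4: 7→10→4→8 push 6 @ unit cost 23 (adds 138)
shortest-cost path #5: 7→10→6→4→8 push 1 @ unit cost 29 (adds 29)
shortest-cost path #6: 7→2→9→4→8 push 7 @ unit cost 30 (adds 210)
total cost = 557

Minimum cost for 27 units: 557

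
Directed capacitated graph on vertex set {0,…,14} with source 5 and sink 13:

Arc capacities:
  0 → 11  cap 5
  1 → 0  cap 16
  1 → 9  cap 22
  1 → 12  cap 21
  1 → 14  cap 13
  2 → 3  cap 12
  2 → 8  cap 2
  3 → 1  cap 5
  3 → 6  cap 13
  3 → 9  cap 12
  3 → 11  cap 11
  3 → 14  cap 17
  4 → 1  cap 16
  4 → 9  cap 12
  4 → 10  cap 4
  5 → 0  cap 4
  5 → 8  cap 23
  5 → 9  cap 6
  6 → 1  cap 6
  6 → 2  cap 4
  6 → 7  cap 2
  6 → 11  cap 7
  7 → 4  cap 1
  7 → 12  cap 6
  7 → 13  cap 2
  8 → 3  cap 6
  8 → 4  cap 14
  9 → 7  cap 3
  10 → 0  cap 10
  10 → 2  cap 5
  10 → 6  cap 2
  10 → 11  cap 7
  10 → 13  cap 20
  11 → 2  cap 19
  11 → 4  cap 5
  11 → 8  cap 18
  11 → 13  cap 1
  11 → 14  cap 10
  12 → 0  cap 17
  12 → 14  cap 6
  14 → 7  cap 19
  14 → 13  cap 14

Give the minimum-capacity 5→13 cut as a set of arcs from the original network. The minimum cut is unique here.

augment #1: 5→0→11→13 push 1
augment #2: 5→9→7→13 push 2
augment #3: 5→0→11→14→13 push 3
augment #4: 5→8→3→14→13 push 6
augment #5: 5→8→4→10→13 push 4
augment #6: 5→8→4→1→14→13 push 5
max flow = 21; residual-reachable set from 5 gives S-side
cut edges (S→T): {(4,10), (7,13), (11,13), (14,13)} total cap 21

Min-cut arcs: {(4,10), (7,13), (11,13), (14,13)} (total capacity 21)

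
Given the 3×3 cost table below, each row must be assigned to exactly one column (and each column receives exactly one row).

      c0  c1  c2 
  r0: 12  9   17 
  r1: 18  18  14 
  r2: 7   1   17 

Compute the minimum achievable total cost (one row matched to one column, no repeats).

Minimum assignment cost: 27

optimal assignment: row0→col0 (cost 12), row1→col2 (cost 14), row2→col1 (cost 1)
total = 12 + 14 + 1 = 27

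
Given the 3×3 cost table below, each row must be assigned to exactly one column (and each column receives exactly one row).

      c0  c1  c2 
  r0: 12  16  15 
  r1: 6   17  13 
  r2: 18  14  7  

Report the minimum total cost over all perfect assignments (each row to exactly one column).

optimal assignment: row0→col1 (cost 16), row1→col0 (cost 6), row2→col2 (cost 7)
total = 16 + 6 + 7 = 29

Minimum assignment cost: 29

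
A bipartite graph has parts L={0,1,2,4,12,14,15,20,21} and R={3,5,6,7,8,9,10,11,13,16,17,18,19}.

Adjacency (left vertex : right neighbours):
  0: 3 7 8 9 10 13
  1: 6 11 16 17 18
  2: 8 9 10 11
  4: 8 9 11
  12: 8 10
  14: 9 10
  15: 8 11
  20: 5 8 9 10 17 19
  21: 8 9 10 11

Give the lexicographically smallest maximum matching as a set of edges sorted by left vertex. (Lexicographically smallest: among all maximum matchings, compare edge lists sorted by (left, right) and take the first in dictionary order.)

Lex-smallest maximum matching: {(0,3), (1,6), (2,8), (4,9), (12,10), (15,11), (20,5)}

|M| = 7 (so the lex-smallest maximum matching has 7 edges)
process left vertices in ascending order; for each, take the smallest-labelled available neighbour that still permits 7 edges overall, or leave it unmatched if none does
lex-smallest matching: {0-3, 1-6, 2-8, 4-9, 12-10, 15-11, 20-5}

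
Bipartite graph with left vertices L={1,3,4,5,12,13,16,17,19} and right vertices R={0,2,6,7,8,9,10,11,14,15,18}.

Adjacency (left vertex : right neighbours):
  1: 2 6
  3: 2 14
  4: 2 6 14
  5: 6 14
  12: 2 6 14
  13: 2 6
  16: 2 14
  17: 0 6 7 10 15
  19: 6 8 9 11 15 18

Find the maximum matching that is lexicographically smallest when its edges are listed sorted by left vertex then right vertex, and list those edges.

Lex-smallest maximum matching: {(1,2), (3,14), (4,6), (17,0), (19,8)}

|M| = 5 (so the lex-smallest maximum matching has 5 edges)
process left vertices in ascending order; for each, take the smallest-labelled available neighbour that still permits 5 edges overall, or leave it unmatched if none does
lex-smallest matching: {1-2, 3-14, 4-6, 17-0, 19-8}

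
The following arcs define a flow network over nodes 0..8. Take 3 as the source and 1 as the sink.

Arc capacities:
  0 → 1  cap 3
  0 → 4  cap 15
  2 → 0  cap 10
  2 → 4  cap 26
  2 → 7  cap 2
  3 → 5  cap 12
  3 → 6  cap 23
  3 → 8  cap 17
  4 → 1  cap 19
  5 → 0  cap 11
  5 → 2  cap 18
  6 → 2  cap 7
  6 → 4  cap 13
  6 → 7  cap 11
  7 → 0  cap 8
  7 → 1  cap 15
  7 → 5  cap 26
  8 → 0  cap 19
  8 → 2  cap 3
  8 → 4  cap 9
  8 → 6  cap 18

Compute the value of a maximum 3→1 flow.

Maximum flow value: 35

augment #1: 3→5→0→1 bottleneck 3, total now 3
augment #2: 3→6→4→1 bottleneck 13, total now 16
augment #3: 3→6→7→1 bottleneck 10, total now 26
augment #4: 3→8→4→1 bottleneck 6, total now 32
augment #5: 3→5→2→7→1 bottleneck 2, total now 34
augment #6: 3→8→6→7→1 bottleneck 1, total now 35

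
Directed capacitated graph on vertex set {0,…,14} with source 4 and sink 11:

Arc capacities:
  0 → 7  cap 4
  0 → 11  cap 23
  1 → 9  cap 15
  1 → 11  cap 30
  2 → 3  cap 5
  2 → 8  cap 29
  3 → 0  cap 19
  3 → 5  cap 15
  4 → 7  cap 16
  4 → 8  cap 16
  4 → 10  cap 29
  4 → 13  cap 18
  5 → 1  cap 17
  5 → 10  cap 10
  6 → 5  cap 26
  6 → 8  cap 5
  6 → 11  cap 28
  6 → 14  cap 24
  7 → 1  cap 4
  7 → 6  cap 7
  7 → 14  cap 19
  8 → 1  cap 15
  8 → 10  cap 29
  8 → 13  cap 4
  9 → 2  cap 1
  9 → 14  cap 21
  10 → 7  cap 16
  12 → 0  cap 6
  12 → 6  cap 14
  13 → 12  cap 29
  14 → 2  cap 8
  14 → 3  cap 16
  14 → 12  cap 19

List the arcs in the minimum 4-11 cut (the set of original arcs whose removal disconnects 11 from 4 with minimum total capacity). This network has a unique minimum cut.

Min-cut arcs: {(4,8), (4,13), (7,1), (7,6), (7,14)} (total capacity 64)

augment #1: 4→7→1→11 push 4
augment #2: 4→7→6→11 push 7
augment #3: 4→8→1→11 push 15
augment #4: 4→13→12→0→11 push 6
augment #5: 4→13→12→6→11 push 12
augment #6: 4→7→14→3→0→11 push 5
augment #7: 4→8→13→12→6→11 push 1
augment #8: 4→10→7→14→3→0→11 push 11
augment #9: 4→10→7→14→12→6→11 push 1
augment #10: 4→10→7→14→2→3→0→11 push 1
augment #11: 4→10→7→14→2→3→5→1→11 push 1
max flow = 64; residual-reachable set from 4 gives S-side
cut edges (S→T): {(4,8), (4,13), (7,1), (7,6), (7,14)} total cap 64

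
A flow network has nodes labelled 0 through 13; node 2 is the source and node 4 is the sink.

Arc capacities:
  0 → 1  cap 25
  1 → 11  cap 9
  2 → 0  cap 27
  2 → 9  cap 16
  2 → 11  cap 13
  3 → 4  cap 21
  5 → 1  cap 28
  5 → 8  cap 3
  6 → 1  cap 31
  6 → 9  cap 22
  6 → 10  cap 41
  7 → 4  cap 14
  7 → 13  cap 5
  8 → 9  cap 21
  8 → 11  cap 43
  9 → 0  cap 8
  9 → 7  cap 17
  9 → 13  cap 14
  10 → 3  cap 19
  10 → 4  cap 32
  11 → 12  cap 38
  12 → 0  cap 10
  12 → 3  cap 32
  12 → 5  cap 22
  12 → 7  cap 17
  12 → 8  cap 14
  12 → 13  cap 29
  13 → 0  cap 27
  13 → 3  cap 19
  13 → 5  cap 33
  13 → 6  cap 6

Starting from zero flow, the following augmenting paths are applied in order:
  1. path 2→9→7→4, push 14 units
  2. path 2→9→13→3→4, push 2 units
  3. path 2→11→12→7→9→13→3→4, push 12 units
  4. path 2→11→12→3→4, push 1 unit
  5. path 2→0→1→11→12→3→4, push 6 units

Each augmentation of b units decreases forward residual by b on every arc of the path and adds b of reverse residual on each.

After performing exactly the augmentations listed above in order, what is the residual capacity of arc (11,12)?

Residual capacity of (11,12): 19

after path 1 (2→9→7→4, push 14): res(11,12)=38
after path 2 (2→9→13→3→4, push 2): res(11,12)=38
after path 3 (2→11→12→7→9→13→3→4, push 12): res(11,12)=26
after path 4 (2→11→12→3→4, push 1): res(11,12)=25
after path 5 (2→0→1→11→12→3→4, push 6): res(11,12)=19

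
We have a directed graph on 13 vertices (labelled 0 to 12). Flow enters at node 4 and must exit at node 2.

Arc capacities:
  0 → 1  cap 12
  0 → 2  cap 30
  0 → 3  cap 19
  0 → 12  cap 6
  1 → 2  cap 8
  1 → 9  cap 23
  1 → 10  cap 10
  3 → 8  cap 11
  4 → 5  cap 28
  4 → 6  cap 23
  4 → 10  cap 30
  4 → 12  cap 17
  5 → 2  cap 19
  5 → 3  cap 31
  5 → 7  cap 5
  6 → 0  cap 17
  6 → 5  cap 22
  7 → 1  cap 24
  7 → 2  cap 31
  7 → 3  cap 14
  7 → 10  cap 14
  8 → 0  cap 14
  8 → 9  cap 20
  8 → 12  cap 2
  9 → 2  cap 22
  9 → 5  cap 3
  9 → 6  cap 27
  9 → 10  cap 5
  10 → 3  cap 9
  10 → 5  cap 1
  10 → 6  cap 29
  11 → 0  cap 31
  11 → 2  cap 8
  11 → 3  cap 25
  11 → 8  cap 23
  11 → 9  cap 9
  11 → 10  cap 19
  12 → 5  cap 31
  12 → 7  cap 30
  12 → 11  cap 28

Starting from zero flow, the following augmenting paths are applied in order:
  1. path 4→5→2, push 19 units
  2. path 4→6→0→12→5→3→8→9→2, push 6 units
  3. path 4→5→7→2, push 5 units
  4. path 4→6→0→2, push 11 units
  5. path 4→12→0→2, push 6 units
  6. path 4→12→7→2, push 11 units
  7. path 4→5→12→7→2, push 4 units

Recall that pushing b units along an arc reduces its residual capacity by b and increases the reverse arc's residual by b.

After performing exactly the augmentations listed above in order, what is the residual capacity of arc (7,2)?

Residual capacity of (7,2): 11

after path 1 (4→5→2, push 19): res(7,2)=31
after path 2 (4→6→0→12→5→3→8→9→2, push 6): res(7,2)=31
after path 3 (4→5→7→2, push 5): res(7,2)=26
after path 4 (4→6→0→2, push 11): res(7,2)=26
after path 5 (4→12→0→2, push 6): res(7,2)=26
after path 6 (4→12→7→2, push 11): res(7,2)=15
after path 7 (4→5→12→7→2, push 4): res(7,2)=11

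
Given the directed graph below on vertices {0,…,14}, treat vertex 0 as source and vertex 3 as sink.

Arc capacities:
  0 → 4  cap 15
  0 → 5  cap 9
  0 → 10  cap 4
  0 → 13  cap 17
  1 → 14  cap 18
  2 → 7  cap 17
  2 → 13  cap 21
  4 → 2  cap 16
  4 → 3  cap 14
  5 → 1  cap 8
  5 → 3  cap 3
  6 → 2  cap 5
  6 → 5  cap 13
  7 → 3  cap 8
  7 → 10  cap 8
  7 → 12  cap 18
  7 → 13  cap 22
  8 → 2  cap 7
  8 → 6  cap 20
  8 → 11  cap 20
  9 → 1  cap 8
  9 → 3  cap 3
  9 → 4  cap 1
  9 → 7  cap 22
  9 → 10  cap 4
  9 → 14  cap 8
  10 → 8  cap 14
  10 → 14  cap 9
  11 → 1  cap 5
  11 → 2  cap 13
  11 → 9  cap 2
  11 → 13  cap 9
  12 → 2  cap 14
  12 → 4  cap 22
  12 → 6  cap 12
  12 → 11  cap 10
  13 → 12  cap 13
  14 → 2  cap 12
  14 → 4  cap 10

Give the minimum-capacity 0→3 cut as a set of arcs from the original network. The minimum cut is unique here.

Min-cut arcs: {(4,3), (5,3), (7,3), (11,9)} (total capacity 27)

augment #1: 0→4→3 push 14
augment #2: 0→5→3 push 3
augment #3: 0→4→2→7→3 push 1
augment #4: 0→10→8→2→7→3 push 4
augment #5: 0→13→12→2→7→3 push 3
augment #6: 0→13→12→11→9→3 push 2
max flow = 27; residual-reachable set from 0 gives S-side
cut edges (S→T): {(4,3), (5,3), (7,3), (11,9)} total cap 27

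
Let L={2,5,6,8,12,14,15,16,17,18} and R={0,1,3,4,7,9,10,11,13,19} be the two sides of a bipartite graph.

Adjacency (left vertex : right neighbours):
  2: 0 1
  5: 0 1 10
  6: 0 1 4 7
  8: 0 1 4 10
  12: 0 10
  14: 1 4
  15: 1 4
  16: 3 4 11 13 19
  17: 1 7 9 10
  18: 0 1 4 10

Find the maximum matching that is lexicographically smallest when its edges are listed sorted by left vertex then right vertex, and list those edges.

|M| = 7 (so the lex-smallest maximum matching has 7 edges)
process left vertices in ascending order; for each, take the smallest-labelled available neighbour that still permits 7 edges overall, or leave it unmatched if none does
lex-smallest matching: {2-0, 5-1, 6-7, 8-4, 12-10, 16-3, 17-9}

Lex-smallest maximum matching: {(2,0), (5,1), (6,7), (8,4), (12,10), (16,3), (17,9)}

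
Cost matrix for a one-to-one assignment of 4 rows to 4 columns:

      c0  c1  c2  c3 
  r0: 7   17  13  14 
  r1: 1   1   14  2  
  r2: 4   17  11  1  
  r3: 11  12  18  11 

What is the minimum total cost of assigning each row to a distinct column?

optimal assignment: row0→col2 (cost 13), row1→col1 (cost 1), row2→col3 (cost 1), row3→col0 (cost 11)
total = 13 + 1 + 1 + 11 = 26

Minimum assignment cost: 26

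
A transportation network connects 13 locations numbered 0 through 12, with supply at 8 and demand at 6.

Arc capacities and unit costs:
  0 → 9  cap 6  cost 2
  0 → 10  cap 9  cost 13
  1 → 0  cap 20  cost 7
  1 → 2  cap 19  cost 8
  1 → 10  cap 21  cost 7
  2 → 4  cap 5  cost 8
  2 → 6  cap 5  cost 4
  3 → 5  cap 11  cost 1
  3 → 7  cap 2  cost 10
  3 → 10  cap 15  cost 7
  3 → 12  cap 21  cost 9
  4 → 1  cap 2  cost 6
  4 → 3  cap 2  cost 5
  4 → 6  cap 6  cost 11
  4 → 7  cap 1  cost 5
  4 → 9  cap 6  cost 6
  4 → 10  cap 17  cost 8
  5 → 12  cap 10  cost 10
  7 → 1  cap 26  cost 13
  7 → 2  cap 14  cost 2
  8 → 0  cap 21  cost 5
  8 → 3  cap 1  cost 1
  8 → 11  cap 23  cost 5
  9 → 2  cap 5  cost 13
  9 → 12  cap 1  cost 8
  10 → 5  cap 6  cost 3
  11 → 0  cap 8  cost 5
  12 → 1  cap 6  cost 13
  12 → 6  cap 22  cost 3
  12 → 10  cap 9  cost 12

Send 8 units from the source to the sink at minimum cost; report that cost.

shortest-cost path #1: 8→3→12→6 push 1 @ unit cost 13 (adds 13)
shortest-cost path #2: 8→0→9→12→6 push 1 @ unit cost 18 (adds 18)
shortest-cost path #3: 8→0→9→2→6 push 5 @ unit cost 24 (adds 120)
shortest-cost path #4: 8→0→10→5→12→6 push 1 @ unit cost 34 (adds 34)
total cost = 185

Minimum cost for 8 units: 185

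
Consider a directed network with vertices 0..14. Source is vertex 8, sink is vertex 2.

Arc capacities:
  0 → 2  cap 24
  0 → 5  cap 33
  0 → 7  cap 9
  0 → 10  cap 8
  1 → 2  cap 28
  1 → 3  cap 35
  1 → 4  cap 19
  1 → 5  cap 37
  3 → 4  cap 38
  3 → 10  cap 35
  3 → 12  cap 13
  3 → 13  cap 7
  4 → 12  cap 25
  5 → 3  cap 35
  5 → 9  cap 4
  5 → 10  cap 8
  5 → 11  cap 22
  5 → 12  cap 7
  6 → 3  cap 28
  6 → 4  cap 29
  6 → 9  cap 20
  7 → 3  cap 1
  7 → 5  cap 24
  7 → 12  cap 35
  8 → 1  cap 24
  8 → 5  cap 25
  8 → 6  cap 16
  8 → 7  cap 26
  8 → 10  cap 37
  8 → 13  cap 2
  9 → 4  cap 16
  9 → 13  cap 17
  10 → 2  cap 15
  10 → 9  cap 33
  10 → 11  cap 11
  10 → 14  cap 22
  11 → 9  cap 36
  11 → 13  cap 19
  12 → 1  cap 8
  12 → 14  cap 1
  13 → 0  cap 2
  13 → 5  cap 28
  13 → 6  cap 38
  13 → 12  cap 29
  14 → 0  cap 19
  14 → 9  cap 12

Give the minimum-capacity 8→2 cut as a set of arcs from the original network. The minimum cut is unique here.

Min-cut arcs: {(1,2), (10,2), (13,0), (14,0)} (total capacity 64)

augment #1: 8→1→2 push 24
augment #2: 8→10→2 push 15
augment #3: 8→13→0→2 push 2
augment #4: 8→5→12→1→2 push 4
augment #5: 8→10→14→0→2 push 19
max flow = 64; residual-reachable set from 8 gives S-side
cut edges (S→T): {(1,2), (10,2), (13,0), (14,0)} total cap 64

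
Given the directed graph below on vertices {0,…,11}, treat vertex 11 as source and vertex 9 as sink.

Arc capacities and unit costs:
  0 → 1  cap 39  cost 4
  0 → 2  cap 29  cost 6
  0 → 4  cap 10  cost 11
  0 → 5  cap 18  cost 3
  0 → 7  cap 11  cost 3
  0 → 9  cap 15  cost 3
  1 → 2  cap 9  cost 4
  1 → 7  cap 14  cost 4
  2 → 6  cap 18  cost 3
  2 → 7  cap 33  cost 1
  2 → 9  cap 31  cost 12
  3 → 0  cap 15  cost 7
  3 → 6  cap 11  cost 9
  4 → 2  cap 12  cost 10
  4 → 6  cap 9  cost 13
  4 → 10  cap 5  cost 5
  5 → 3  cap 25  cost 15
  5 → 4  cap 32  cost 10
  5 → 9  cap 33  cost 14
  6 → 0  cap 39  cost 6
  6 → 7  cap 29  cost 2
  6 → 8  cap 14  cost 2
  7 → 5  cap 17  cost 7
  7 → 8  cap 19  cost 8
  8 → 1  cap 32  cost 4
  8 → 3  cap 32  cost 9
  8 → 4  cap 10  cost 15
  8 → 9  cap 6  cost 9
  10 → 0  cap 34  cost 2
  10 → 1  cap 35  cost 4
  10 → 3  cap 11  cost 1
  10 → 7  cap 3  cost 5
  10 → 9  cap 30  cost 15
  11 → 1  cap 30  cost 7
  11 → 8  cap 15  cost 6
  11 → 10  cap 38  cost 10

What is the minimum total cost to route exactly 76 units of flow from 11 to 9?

shortest-cost path #1: 11→8→9 push 6 @ unit cost 15 (adds 90)
shortest-cost path #2: 11→10→0→9 push 15 @ unit cost 15 (adds 225)
shortest-cost path #3: 11→1→2→9 push 9 @ unit cost 23 (adds 207)
shortest-cost path #4: 11→10→9 push 23 @ unit cost 25 (adds 575)
shortest-cost path #5: 11→1→7→5→9 push 14 @ unit cost 32 (adds 448)
shortest-cost path #6: 11→8→3→0→10→9 push 7 @ unit cost 35 (adds 245)
shortest-cost path #7: 11→8→3→0→5→9 push 2 @ unit cost 39 (adds 78)
total cost = 1868

Minimum cost for 76 units: 1868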